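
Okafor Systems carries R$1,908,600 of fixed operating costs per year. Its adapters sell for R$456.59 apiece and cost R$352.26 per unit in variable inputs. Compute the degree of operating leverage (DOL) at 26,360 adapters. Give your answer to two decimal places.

Contribution at this volume is 26,360 × R$104.33 = R$2,750,138.80.
Subtracting fixed costs: EBIT = R$2,750,138.80 − R$1,908,600 = R$841,538.80.
Degree of operating leverage = R$2,750,138.80 / R$841,538.80 = 3.2680.

3.27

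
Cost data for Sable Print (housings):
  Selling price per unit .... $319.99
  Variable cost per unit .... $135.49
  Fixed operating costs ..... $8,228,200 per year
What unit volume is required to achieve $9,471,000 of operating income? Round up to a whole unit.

95,931 housings

Contribution margin per unit = $319.99 − $135.49 = $184.50.
Required volume = (fixed costs + target profit) ÷ CM = ($8,228,200 + $9,471,000) ÷ $184.50 = 95,930.62, so 95,931 housings.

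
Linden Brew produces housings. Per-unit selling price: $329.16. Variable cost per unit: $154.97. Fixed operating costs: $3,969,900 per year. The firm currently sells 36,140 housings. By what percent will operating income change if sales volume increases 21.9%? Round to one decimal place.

+59.3%

Contribution at this volume is 36,140 × $174.19 = $6,295,226.60.
Subtracting fixed costs: EBIT = $6,295,226.60 − $3,969,900 = $2,325,326.60.
So DOL = total CM / EBIT = $6,295,226.60 / $2,325,326.60 = 2.7072.
%ΔEBIT = DOL × %ΔSales = 2.7072 × +21.9% = +59.3%.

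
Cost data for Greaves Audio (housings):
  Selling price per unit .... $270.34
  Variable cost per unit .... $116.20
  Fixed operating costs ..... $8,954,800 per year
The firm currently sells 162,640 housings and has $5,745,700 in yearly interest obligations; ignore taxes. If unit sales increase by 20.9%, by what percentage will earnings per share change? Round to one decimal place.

Contribution at this volume is 162,640 × $154.14 = $25,069,329.60.
Subtracting fixed costs: EBIT = $25,069,329.60 − $8,954,800 = $16,114,529.60.
Interest = $5,745,700.00, so EBIT − I = $10,368,829.60.
DCL = total CM / (EBIT − I) = $25,069,329.60 / $10,368,829.60 = 2.4178.
EPS therefore changes by 2.4178 × (+20.9%) = +50.5%.

+50.5%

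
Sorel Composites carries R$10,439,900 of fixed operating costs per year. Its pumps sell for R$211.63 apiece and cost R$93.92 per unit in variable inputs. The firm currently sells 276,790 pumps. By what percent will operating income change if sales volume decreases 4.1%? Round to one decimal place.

At 276,790 units, contribution = 276,790 × R$117.71 = R$32,580,950.90.
Subtracting fixed costs: EBIT = R$32,580,950.90 − R$10,439,900 = R$22,141,050.90.
DOL = contribution ÷ EBIT = R$32,580,950.90 ÷ R$22,141,050.90 = 1.4715.
%ΔEBIT = DOL × %ΔSales = 1.4715 × -4.1% = -6.0%.

-6.0%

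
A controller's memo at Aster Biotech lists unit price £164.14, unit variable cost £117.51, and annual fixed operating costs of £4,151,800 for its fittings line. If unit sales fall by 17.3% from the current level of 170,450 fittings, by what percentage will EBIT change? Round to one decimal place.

-36.2%

At 170,450 units, contribution = 170,450 × £46.63 = £7,948,083.50.
Subtracting fixed costs: EBIT = £7,948,083.50 − £4,151,800 = £3,796,283.50.
DOL = contribution ÷ EBIT = £7,948,083.50 ÷ £3,796,283.50 = 2.0936.
So EBIT moves 2.0936 × (-17.3%) = -36.2%.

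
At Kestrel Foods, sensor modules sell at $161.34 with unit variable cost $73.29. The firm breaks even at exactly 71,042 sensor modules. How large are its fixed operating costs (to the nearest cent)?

$6,255,248.10

Each unit contributes $161.34 − $73.29 = $88.05.
Fixed costs = break-even units × CM = 71,042 × $88.05 = $6,255,248.10.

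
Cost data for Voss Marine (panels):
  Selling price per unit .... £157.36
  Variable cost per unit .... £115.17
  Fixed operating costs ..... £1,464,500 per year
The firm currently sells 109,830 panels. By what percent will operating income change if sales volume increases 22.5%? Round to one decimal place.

Total contribution margin = 109,830 × £42.19 = £4,633,727.70.
Operating income = contribution − fixed costs = £4,633,727.70 − £1,464,500 = £3,169,227.70.
Degree of operating leverage = £4,633,727.70 / £3,169,227.70 = 1.4621.
%ΔEBIT = DOL × %ΔSales = 1.4621 × +22.5% = +32.9%.

+32.9%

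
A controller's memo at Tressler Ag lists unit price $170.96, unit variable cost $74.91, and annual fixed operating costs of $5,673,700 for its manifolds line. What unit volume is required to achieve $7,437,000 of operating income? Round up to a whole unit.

136,499 manifolds

Each unit contributes $170.96 − $74.91 = $96.05.
Required volume = (fixed costs + target profit) ÷ CM = ($5,673,700 + $7,437,000) ÷ $96.05 = 136,498.70, so 136,499 manifolds.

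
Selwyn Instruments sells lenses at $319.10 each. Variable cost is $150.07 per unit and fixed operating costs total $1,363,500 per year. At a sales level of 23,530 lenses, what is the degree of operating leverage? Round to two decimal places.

1.52

Contribution at this volume is 23,530 × $169.03 = $3,977,275.90.
Operating income = contribution − fixed costs = $3,977,275.90 − $1,363,500 = $2,613,775.90.
DOL = contribution ÷ EBIT = $3,977,275.90 ÷ $2,613,775.90 = 1.5217.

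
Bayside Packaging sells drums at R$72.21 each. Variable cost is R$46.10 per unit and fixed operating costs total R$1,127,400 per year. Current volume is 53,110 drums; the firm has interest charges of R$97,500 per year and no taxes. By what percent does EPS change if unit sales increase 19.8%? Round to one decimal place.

+169.7%

Contribution at this volume is 53,110 × R$26.11 = R$1,386,702.10.
Operating income = contribution − fixed costs = R$1,386,702.10 − R$1,127,400 = R$259,302.10.
Interest = R$97,500.00, so EBIT − I = R$161,802.10.
DCL = total CM / (EBIT − I) = R$1,386,702.10 / R$161,802.10 = 8.5704.
%ΔEPS = DCL × %ΔSales = 8.5704 × +19.8% = +169.7%.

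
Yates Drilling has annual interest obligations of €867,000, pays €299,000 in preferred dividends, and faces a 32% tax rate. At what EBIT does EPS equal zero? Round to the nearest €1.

Preferred dividends are paid after tax, so their pre-tax equivalent is €299,000 ÷ (1 − 0.32) = €439,705.88.
EPS = 0 when EBIT covers interest plus the pre-tax preferred burden: €867,000 + €439,705.88 = €1,306,705.88.

€1,306,706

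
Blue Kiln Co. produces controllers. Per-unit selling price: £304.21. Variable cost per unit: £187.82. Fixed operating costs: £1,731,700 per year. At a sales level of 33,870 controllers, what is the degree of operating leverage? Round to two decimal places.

At 33,870 units, contribution = 33,870 × £116.39 = £3,942,129.30.
Subtracting fixed costs: EBIT = £3,942,129.30 − £1,731,700 = £2,210,429.30.
Degree of operating leverage = £3,942,129.30 / £2,210,429.30 = 1.7834.

1.78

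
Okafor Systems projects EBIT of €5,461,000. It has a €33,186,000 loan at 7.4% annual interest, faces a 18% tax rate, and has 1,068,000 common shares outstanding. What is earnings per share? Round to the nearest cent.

Interest = €2,455,764.00, so EBT = €5,461,000 − €2,455,764.00 = €3,005,236.00.
After tax at 18%: net income = €3,005,236.00 × 0.82 = €2,464,293.52.
Per share: €2,464,293.52 / 1,068,000 shares = €2.31.

€2.31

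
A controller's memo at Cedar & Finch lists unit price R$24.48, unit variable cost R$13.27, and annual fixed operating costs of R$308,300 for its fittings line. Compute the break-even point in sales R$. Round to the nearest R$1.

Contribution margin per unit = R$24.48 − R$13.27 = R$11.21, a CM ratio of R$11.21 ÷ R$24.48 = 0.4579.
Break-even sales = FC ÷ CM ratio = R$308,300 × R$24.48 / R$11.21 = R$673,255.

R$673,255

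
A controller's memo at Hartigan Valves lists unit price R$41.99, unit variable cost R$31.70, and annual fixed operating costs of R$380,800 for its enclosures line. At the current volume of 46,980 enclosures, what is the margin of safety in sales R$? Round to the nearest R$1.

Each unit contributes R$41.99 − R$31.70 = R$10.29. Break-even units = R$380,800 ÷ R$10.29 = 37,006.80; break-even revenue = 37,006.80 × R$41.99 = R$1,553,915.65.
Actual sales revenue = 46,980 × R$41.99 = R$1,972,690.20.
Margin of safety = R$1,972,690.20 − R$1,553,915.65 = R$418,775.

R$418,775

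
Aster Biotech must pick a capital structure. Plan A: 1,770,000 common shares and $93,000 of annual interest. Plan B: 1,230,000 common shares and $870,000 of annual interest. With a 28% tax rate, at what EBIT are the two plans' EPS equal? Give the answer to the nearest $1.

$2,639,833

At indifference, (EBIT − 93,000)(1 − t)/1,770,000 = (EBIT − 870,000)(1 − t)/1,230,000.
The (1 − t) factor cancels: (EBIT − 93,000) × 1,230,000 = (EBIT − 870,000) × 1,770,000.
EBIT × (1,770,000 − 1,230,000) = 870,000 × 1,770,000 − 93,000 × 1,230,000 = 1,425,510,000,000, so EBIT = 1,425,510,000,000 ÷ 540,000 = 2,639,833.33.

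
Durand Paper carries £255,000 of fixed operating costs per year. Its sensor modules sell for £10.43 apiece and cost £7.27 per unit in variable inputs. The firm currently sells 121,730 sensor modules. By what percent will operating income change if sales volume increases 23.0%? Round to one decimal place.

+68.2%

At 121,730 units, contribution = 121,730 × £3.16 = £384,666.80.
Subtracting fixed costs: EBIT = £384,666.80 − £255,000 = £129,666.80.
Degree of operating leverage = £384,666.80 / £129,666.80 = 2.9666.
%ΔEBIT = DOL × %ΔSales = 2.9666 × +23.0% = +68.2%.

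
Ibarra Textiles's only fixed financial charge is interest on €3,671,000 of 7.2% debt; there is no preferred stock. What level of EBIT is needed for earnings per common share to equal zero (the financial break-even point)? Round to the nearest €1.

Annual interest = 7.2% × €3,671,000 = €264,312.00.
Without preferred stock the financial break-even is simply EBIT = interest = €264,312.00.

€264,312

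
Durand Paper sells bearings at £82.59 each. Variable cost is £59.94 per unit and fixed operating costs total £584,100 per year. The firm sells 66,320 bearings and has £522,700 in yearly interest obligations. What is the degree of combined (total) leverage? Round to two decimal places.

3.80

Contribution at this volume is 66,320 × £22.65 = £1,502,148.00.
Operating income = contribution − fixed costs = £1,502,148.00 − £584,100 = £918,048.00. Interest = £522,700.00.
DOL = £1,502,148.00 ÷ £918,048.00 = 1.6362; DFL = £918,048.00 ÷ £395,348.00 = 2.3221.
Combined leverage = 1.6362 × 2.3221 = 3.7994.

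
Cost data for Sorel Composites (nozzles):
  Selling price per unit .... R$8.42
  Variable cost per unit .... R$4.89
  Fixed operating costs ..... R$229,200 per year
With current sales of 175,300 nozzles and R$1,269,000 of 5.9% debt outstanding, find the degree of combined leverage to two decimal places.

At 175,300 units, contribution = 175,300 × R$3.53 = R$618,809.00.
Subtracting fixed costs: EBIT = R$618,809.00 − R$229,200 = R$389,609.00. Interest = R$74,871.00, so EBIT − I = R$314,738.00.
Degree of total leverage = total CM / (EBIT − interest) = R$618,809.00 / R$314,738.00 = 1.9661.

1.97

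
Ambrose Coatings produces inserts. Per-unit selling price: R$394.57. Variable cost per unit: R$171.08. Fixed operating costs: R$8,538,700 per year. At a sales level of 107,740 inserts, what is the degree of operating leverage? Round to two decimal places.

At 107,740 units, contribution = 107,740 × R$223.49 = R$24,078,812.60.
Subtracting fixed costs: EBIT = R$24,078,812.60 − R$8,538,700 = R$15,540,112.60.
So DOL = total CM / EBIT = R$24,078,812.60 / R$15,540,112.60 = 1.5495.

1.55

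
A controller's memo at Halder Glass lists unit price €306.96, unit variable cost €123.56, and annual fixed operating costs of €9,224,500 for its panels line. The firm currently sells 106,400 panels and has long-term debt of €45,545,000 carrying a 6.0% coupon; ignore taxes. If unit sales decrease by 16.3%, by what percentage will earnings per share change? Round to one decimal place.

At 106,400 units, contribution = 106,400 × €183.40 = €19,513,760.00.
Subtracting fixed costs: EBIT = €19,513,760.00 − €9,224,500 = €10,289,260.00.
After interest of €2,732,700.00, pre-tax earnings = €7,556,560.00.
DCL = total CM / (EBIT − I) = €19,513,760.00 / €7,556,560.00 = 2.5824.
EPS therefore changes by 2.5824 × (-16.3%) = -42.1%.

-42.1%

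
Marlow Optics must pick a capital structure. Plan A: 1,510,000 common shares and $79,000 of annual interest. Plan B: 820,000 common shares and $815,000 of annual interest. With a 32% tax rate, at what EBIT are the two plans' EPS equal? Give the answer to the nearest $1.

At indifference, (EBIT − 79,000)(1 − t)/1,510,000 = (EBIT − 815,000)(1 − t)/820,000.
Cancelling (1 − t) and cross-multiplying: 820,000·(EBIT − 79,000) = 1,510,000·(EBIT − 815,000).
Solving, EBIT = (815,000·1,510,000 − 79,000·820,000) / (1,510,000 − 820,000) = 1,165,870,000,000 / 690,000 = 1,689,666.67.

$1,689,667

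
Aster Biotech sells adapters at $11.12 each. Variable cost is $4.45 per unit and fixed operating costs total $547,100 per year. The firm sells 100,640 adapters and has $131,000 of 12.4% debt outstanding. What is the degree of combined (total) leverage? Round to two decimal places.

6.22

Contribution at this volume is 100,640 × $6.67 = $671,268.80.
EBIT = $671,268.80 − $547,100 = $124,168.80. Interest = $16,244.00.
DOL = $671,268.80 ÷ $124,168.80 = 5.4061; DFL = $124,168.80 ÷ $107,924.80 = 1.1505.
DCL = DOL × DFL = 5.4061 × 1.1505 = 6.2197.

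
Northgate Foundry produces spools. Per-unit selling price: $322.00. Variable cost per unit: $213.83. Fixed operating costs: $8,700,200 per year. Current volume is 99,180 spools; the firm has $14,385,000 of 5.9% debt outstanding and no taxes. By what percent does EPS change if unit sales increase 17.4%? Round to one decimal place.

+158.3%

At 99,180 units, contribution = 99,180 × $108.17 = $10,728,300.60.
Operating income = contribution − fixed costs = $10,728,300.60 − $8,700,200 = $2,028,100.60.
Interest = $848,715.00, so EBIT − I = $1,179,385.60.
Degree of combined leverage = contribution ÷ (EBIT − I) = $10,728,300.60 ÷ $1,179,385.60 = 9.0965.
EPS therefore changes by 9.0965 × (+17.4%) = +158.3%.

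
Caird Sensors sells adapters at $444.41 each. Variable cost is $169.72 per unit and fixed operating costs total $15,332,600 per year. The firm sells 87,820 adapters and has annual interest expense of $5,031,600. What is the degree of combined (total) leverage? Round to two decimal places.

At 87,820 units, contribution = 87,820 × $274.69 = $24,123,275.80.
Subtracting fixed costs: EBIT = $24,123,275.80 − $15,332,600 = $8,790,675.80. Interest = $5,031,600.00, so EBIT − I = $3,759,075.80.
DCL = contribution ÷ (EBIT − I) = $24,123,275.80 ÷ $3,759,075.80 = 6.4173.

6.42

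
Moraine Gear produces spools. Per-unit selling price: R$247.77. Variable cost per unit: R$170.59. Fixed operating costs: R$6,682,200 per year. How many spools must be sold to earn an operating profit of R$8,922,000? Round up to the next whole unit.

202,180 spools

Unit CM = price − variable cost = R$247.77 − R$170.59 = R$77.18.
Need Q such that Q × R$77.18 − R$6,682,200 = R$8,922,000, i.e. Q = R$15,604,200 / R$77.18 = 202,179.32 → 202,180.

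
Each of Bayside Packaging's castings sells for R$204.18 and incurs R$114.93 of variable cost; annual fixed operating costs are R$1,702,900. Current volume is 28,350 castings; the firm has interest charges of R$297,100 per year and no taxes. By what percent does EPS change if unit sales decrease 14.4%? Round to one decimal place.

At 28,350 units, contribution = 28,350 × R$89.25 = R$2,530,237.50.
Subtracting fixed costs: EBIT = R$2,530,237.50 − R$1,702,900 = R$827,337.50.
After interest of R$297,100.00, pre-tax earnings = R$530,237.50.
DCL = total CM / (EBIT − I) = R$2,530,237.50 / R$530,237.50 = 4.7719.
%ΔEPS = DCL × %ΔSales = 4.7719 × -14.4% = -68.7%.

-68.7%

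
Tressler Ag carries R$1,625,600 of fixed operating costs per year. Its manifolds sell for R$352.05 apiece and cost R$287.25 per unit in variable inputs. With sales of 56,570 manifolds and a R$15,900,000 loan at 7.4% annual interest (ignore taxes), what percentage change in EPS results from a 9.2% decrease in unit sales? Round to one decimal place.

-39.1%

At 56,570 units, contribution = 56,570 × R$64.80 = R$3,665,736.00.
Operating income = contribution − fixed costs = R$3,665,736.00 − R$1,625,600 = R$2,040,136.00.
Interest = R$1,176,600.00, so EBIT − I = R$863,536.00.
DCL = total CM / (EBIT − I) = R$3,665,736.00 / R$863,536.00 = 4.2450.
%ΔEPS = DCL × %ΔSales = 4.2450 × -9.2% = -39.1%.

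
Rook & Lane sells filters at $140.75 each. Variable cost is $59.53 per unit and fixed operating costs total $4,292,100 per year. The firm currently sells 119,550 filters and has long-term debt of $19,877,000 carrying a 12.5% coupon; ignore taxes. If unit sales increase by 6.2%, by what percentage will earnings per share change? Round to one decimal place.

Contribution at this volume is 119,550 × $81.22 = $9,709,851.00.
EBIT = $9,709,851.00 − $4,292,100 = $5,417,751.00.
After interest of $2,484,625.00, pre-tax earnings = $2,933,126.00.
DCL = total CM / (EBIT − I) = $9,709,851.00 / $2,933,126.00 = 3.3104.
%ΔEPS = DCL × %ΔSales = 3.3104 × +6.2% = +20.5%.

+20.5%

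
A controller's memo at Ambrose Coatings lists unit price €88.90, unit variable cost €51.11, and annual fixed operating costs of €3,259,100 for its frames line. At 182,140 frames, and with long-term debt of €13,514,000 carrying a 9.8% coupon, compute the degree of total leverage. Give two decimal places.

2.99

At 182,140 units, contribution = 182,140 × €37.79 = €6,883,070.60.
EBIT = €6,883,070.60 − €3,259,100 = €3,623,970.60. Interest = €1,324,372.00, so EBIT − I = €2,299,598.60.
Degree of total leverage = total CM / (EBIT − interest) = €6,883,070.60 / €2,299,598.60 = 2.9932.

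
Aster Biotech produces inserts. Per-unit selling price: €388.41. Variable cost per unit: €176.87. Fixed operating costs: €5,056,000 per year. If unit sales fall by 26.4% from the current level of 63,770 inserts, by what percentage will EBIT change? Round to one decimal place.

Total contribution margin = 63,770 × €211.54 = €13,489,905.80.
EBIT = €13,489,905.80 − €5,056,000 = €8,433,905.80.
Degree of operating leverage = €13,489,905.80 / €8,433,905.80 = 1.5995.
Operating income changes by 1.5995 × -26.4% = -42.2%.

-42.2%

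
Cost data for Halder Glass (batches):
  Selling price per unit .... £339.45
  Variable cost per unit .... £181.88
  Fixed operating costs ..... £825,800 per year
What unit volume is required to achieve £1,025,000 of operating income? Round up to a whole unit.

11,746 batches

Each unit contributes £339.45 − £181.88 = £157.57.
Units = (FC + target) / CM = (£825,800 + £1,025,000) / £157.57 = 11,745.89, so 11,746 batches.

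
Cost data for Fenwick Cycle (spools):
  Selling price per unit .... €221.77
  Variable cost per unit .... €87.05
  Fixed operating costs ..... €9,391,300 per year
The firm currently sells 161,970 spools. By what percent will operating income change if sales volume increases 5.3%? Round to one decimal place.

Contribution at this volume is 161,970 × €134.72 = €21,820,598.40.
Operating income = contribution − fixed costs = €21,820,598.40 − €9,391,300 = €12,429,298.40.
So DOL = total CM / EBIT = €21,820,598.40 / €12,429,298.40 = 1.7556.
So EBIT moves 1.7556 × (+5.3%) = +9.3%.

+9.3%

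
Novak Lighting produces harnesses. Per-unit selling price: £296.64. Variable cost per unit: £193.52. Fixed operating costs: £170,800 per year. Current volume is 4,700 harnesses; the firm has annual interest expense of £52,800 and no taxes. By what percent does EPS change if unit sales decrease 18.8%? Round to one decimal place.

Contribution at this volume is 4,700 × £103.12 = £484,664.00.
Subtracting fixed costs: EBIT = £484,664.00 − £170,800 = £313,864.00.
After interest of £52,800.00, pre-tax earnings = £261,064.00.
Degree of combined leverage = contribution ÷ (EBIT − I) = £484,664.00 ÷ £261,064.00 = 1.8565.
EPS therefore changes by 1.8565 × (-18.8%) = -34.9%.

-34.9%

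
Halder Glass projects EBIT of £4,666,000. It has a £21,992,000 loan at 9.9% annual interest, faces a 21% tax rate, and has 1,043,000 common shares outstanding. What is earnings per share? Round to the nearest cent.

£1.89

Pre-tax income = £4,666,000 − £2,177,208.00 = £2,488,792.00.
Net income = £2,488,792.00 × (1 − 0.21) = £1,966,145.68.
Per share: £1,966,145.68 / 1,043,000 shares = £1.89.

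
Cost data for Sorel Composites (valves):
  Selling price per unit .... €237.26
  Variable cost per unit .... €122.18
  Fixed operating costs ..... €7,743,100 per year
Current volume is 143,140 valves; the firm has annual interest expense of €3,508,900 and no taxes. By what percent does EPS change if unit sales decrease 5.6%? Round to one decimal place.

-17.7%

Contribution at this volume is 143,140 × €115.08 = €16,472,551.20.
Operating income = contribution − fixed costs = €16,472,551.20 − €7,743,100 = €8,729,451.20.
After interest of €3,508,900.00, pre-tax earnings = €5,220,551.20.
Degree of combined leverage = contribution ÷ (EBIT − I) = €16,472,551.20 ÷ €5,220,551.20 = 3.1553.
%ΔEPS = DCL × %ΔSales = 3.1553 × -5.6% = -17.7%.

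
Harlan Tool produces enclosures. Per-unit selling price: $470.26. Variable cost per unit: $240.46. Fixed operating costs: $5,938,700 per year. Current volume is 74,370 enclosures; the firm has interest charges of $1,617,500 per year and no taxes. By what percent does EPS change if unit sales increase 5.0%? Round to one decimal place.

+9.0%

Contribution at this volume is 74,370 × $229.80 = $17,090,226.00.
Operating income = contribution − fixed costs = $17,090,226.00 − $5,938,700 = $11,151,526.00.
After interest of $1,617,500.00, pre-tax earnings = $9,534,026.00.
DCL = total CM / (EBIT − I) = $17,090,226.00 / $9,534,026.00 = 1.7926.
EPS therefore changes by 1.7926 × (+5.0%) = +9.0%.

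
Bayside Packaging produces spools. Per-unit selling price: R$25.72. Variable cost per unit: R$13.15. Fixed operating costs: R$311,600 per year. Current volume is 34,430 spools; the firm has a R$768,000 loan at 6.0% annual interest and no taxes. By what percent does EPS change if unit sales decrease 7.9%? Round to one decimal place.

At 34,430 units, contribution = 34,430 × R$12.57 = R$432,785.10.
Operating income = contribution − fixed costs = R$432,785.10 − R$311,600 = R$121,185.10.
Interest = R$46,080.00, so EBIT − I = R$75,105.10.
DCL = total CM / (EBIT − I) = R$432,785.10 / R$75,105.10 = 5.7624.
%ΔEPS = DCL × %ΔSales = 5.7624 × -7.9% = -45.5%.

-45.5%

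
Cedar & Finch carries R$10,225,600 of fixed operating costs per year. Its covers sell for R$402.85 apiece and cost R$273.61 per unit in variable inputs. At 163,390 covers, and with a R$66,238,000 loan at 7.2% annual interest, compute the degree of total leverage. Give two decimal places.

3.45

At 163,390 units, contribution = 163,390 × R$129.24 = R$21,116,523.60.
EBIT = R$21,116,523.60 − R$10,225,600 = R$10,890,923.60. Interest = R$4,769,136.00, so EBIT − I = R$6,121,787.60.
Degree of total leverage = total CM / (EBIT − interest) = R$21,116,523.60 / R$6,121,787.60 = 3.4494.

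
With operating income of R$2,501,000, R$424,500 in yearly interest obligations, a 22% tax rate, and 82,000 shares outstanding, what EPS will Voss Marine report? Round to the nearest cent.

Interest = R$424,500.00, so EBT = R$2,501,000 − R$424,500.00 = R$2,076,500.00.
After tax at 22%: net income = R$2,076,500.00 × 0.78 = R$1,619,670.00.
EPS = R$1,619,670.00 ÷ 82,000 = R$19.75.

R$19.75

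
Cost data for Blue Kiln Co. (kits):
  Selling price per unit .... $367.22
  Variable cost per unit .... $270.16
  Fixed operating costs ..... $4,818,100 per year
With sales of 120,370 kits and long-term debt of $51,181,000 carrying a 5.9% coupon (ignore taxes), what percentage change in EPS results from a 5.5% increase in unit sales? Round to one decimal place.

+16.7%

Contribution at this volume is 120,370 × $97.06 = $11,683,112.20.
Subtracting fixed costs: EBIT = $11,683,112.20 − $4,818,100 = $6,865,012.20.
Interest = $3,019,679.00, so EBIT − I = $3,845,333.20.
DCL = total CM / (EBIT − I) = $11,683,112.20 / $3,845,333.20 = 3.0383.
EPS therefore changes by 3.0383 × (+5.5%) = +16.7%.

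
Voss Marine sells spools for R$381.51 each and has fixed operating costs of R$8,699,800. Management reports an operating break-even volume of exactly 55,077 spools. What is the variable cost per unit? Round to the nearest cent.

R$223.55

Contribution per unit must be FC / Q = R$8,699,800 / 55,077 = R$157.9570.
Variable cost per unit = R$381.51 − R$157.9570 = R$223.55.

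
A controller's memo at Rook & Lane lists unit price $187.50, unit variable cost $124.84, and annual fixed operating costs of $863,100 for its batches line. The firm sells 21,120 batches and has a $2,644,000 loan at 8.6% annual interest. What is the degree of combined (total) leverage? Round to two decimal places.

5.68

At 21,120 units, contribution = 21,120 × $62.66 = $1,323,379.20.
Operating income = contribution − fixed costs = $1,323,379.20 − $863,100 = $460,279.20. Interest = $227,384.00, so EBIT − I = $232,895.20.
DCL = contribution ÷ (EBIT − I) = $1,323,379.20 ÷ $232,895.20 = 5.6823.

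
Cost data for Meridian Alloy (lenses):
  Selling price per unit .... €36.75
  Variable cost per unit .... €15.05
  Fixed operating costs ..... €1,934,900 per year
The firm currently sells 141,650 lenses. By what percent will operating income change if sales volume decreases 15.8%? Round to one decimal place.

Total contribution margin = 141,650 × €21.70 = €3,073,805.00.
Subtracting fixed costs: EBIT = €3,073,805.00 − €1,934,900 = €1,138,905.00.
Degree of operating leverage = €3,073,805.00 / €1,138,905.00 = 2.6989.
%ΔEBIT = DOL × %ΔSales = 2.6989 × -15.8% = -42.6%.

-42.6%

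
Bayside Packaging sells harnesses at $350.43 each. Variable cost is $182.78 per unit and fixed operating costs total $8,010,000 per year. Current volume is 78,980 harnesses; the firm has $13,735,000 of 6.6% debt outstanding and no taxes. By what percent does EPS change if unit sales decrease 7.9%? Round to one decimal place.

-24.2%

Contribution at this volume is 78,980 × $167.65 = $13,240,997.00.
EBIT = $13,240,997.00 − $8,010,000 = $5,230,997.00.
After interest of $906,510.00, pre-tax earnings = $4,324,487.00.
DCL = total CM / (EBIT − I) = $13,240,997.00 / $4,324,487.00 = 3.0619.
%ΔEPS = DCL × %ΔSales = 3.0619 × -7.9% = -24.2%.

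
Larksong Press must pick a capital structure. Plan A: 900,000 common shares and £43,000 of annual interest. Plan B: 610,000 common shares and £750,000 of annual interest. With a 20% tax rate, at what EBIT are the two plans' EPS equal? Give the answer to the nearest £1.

£2,237,138

Set EPS_A = EPS_B: (EBIT − £43,000)(1 − 0.20) ÷ 900,000 = (EBIT − £750,000)(1 − 0.20) ÷ 610,000.
Cancelling (1 − t) and cross-multiplying: 610,000·(EBIT − 43,000) = 900,000·(EBIT − 750,000).
Solving, EBIT = (750,000·900,000 − 43,000·610,000) / (900,000 − 610,000) = 648,770,000,000 / 290,000 = 2,237,137.93.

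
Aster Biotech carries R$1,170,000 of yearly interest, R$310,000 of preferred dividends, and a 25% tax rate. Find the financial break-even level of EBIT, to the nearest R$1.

R$1,583,333

Preferred dividends are paid after tax, so their pre-tax equivalent is R$310,000 ÷ (1 − 0.25) = R$413,333.33.
Financial break-even EBIT = interest + D_p ÷ (1 − t) = R$1,170,000 + R$413,333.33 = R$1,583,333.33.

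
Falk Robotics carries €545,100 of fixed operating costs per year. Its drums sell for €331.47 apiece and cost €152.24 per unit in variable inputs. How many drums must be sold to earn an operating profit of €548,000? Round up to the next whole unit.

6,099 drums

Contribution margin per unit = €331.47 − €152.24 = €179.23.
Required volume = (fixed costs + target profit) ÷ CM = (€545,100 + €548,000) ÷ €179.23 = 6,098.87, so 6,099 drums.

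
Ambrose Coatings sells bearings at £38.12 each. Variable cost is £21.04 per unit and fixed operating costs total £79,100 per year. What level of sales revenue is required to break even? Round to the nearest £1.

CM per unit = £38.12 − £21.04 = £17.08; CM ratio = £17.08 / £38.12 = 0.4481.
Break-even revenue = fixed costs × price ÷ CM = £79,100 × £38.12 ÷ £17.08 = £176,539.

£176,539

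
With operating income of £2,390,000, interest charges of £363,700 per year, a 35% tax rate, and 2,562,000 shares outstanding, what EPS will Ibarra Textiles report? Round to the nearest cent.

£0.51

Pre-tax income = £2,390,000 − £363,700.00 = £2,026,300.00.
After tax at 35%: net income = £2,026,300.00 × 0.65 = £1,317,095.00.
EPS = £1,317,095.00 ÷ 2,562,000 = £0.51.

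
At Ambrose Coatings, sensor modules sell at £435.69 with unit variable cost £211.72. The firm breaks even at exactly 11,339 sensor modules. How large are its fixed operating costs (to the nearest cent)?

£2,539,595.83

Unit CM = price − variable cost = £435.69 − £211.72 = £223.97.
Fixed costs = break-even units × CM = 11,339 × £223.97 = £2,539,595.83.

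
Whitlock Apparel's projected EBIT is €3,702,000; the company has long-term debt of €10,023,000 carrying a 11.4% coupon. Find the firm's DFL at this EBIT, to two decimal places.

1.45

Interest = €1,142,622.00.
DFL = EBIT ÷ (EBIT − I) = €3,702,000 ÷ (€3,702,000 − €1,142,622.00) = €3,702,000 ÷ €2,559,378.00 = 1.4464.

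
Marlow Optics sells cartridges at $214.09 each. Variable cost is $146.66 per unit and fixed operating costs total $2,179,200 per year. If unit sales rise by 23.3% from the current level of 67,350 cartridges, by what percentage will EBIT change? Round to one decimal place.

Total contribution margin = 67,350 × $67.43 = $4,541,410.50.
Operating income = contribution − fixed costs = $4,541,410.50 − $2,179,200 = $2,362,210.50.
DOL = contribution ÷ EBIT = $4,541,410.50 ÷ $2,362,210.50 = 1.9225.
Operating income changes by 1.9225 × +23.3% = +44.8%.

+44.8%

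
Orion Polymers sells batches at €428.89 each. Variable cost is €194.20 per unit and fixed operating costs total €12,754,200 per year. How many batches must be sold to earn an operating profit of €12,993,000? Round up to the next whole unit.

Unit CM = price − variable cost = €428.89 − €194.20 = €234.69.
Units = (FC + target) / CM = (€12,754,200 + €12,993,000) / €234.69 = 109,707.27, so 109,708 batches.

109,708 batches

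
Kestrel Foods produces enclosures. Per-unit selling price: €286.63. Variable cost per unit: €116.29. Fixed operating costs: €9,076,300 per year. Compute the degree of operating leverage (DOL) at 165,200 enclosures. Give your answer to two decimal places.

Contribution at this volume is 165,200 × €170.34 = €28,140,168.00.
EBIT = €28,140,168.00 − €9,076,300 = €19,063,868.00.
Degree of operating leverage = €28,140,168.00 / €19,063,868.00 = 1.4761.

1.48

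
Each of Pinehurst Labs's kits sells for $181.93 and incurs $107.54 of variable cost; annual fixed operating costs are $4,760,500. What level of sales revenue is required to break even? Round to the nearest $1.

$11,642,395

CM per unit = $181.93 − $107.54 = $74.39; CM ratio = $74.39 / $181.93 = 0.4089.
Break-even sales = FC ÷ CM ratio = $4,760,500 × $181.93 / $74.39 = $11,642,395.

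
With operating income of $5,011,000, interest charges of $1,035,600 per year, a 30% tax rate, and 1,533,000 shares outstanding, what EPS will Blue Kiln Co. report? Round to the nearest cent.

Pre-tax income = $5,011,000 − $1,035,600.00 = $3,975,400.00.
Net income = $3,975,400.00 × (1 − 0.30) = $2,782,780.00.
Per share: $2,782,780.00 / 1,533,000 shares = $1.82.

$1.82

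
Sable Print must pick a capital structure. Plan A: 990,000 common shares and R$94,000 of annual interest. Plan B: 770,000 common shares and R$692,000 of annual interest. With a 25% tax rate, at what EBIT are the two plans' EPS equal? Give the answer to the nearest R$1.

At indifference, (EBIT − 94,000)(1 − t)/990,000 = (EBIT − 692,000)(1 − t)/770,000.
The (1 − t) factor cancels: (EBIT − 94,000) × 770,000 = (EBIT − 692,000) × 990,000.
Solving, EBIT = (692,000·990,000 − 94,000·770,000) / (990,000 − 770,000) = 612,700,000,000 / 220,000 = 2,785,000.00.

R$2,785,000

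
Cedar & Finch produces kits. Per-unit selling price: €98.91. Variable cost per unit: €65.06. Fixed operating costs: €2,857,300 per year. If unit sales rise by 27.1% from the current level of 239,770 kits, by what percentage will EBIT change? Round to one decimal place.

+41.8%

Contribution at this volume is 239,770 × €33.85 = €8,116,214.50.
EBIT = €8,116,214.50 − €2,857,300 = €5,258,914.50.
DOL = contribution ÷ EBIT = €8,116,214.50 ÷ €5,258,914.50 = 1.5433.
Operating income changes by 1.5433 × +27.1% = +41.8%.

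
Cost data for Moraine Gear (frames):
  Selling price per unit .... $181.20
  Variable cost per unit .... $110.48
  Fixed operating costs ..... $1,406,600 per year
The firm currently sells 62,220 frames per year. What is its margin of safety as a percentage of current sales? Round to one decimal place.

Unit CM = price − variable cost = $181.20 − $110.48 = $70.72. Break-even units = $1,406,600 ÷ $70.72 = 19,889.71; break-even revenue = 19,889.71 × $181.20 = $3,604,014.71.
Current sales = 62,220 × $181.20 = $11,274,264.00.
Margin of safety = ($11,274,264.00 − $3,604,014.71) ÷ $11,274,264.00 = 68.0%.

68.0%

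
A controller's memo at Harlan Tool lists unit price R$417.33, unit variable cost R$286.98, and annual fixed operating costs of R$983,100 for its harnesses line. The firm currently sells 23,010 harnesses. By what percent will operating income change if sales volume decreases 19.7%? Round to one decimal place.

Contribution at this volume is 23,010 × R$130.35 = R$2,999,353.50.
Subtracting fixed costs: EBIT = R$2,999,353.50 − R$983,100 = R$2,016,253.50.
DOL = contribution ÷ EBIT = R$2,999,353.50 ÷ R$2,016,253.50 = 1.4876.
So EBIT moves 1.4876 × (-19.7%) = -29.3%.

-29.3%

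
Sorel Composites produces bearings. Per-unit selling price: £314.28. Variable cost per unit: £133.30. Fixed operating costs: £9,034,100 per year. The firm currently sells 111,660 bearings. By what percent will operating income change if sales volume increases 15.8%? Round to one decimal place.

+28.6%

Contribution at this volume is 111,660 × £180.98 = £20,208,226.80.
Operating income = contribution − fixed costs = £20,208,226.80 − £9,034,100 = £11,174,126.80.
So DOL = total CM / EBIT = £20,208,226.80 / £11,174,126.80 = 1.8085.
So EBIT moves 1.8085 × (+15.8%) = +28.6%.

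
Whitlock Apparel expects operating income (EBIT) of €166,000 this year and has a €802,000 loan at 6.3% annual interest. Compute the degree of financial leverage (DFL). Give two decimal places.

1.44

Interest = €50,526.00.
Degree of financial leverage = EBIT / (EBIT − interest) = €166,000 / €115,474.00 = 1.4376.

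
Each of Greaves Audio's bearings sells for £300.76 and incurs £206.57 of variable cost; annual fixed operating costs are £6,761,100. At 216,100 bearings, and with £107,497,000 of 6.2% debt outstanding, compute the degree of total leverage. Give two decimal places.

2.94

Contribution at this volume is 216,100 × £94.19 = £20,354,459.00.
Subtracting fixed costs: EBIT = £20,354,459.00 − £6,761,100 = £13,593,359.00. Interest = £6,664,814.00, so EBIT − I = £6,928,545.00.
Degree of total leverage = total CM / (EBIT − interest) = £20,354,459.00 / £6,928,545.00 = 2.9378.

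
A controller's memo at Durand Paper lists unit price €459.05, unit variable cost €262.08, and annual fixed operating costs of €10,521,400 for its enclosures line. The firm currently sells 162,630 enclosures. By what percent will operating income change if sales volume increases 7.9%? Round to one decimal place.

+11.8%

Contribution at this volume is 162,630 × €196.97 = €32,033,231.10.
Operating income = contribution − fixed costs = €32,033,231.10 − €10,521,400 = €21,511,831.10.
So DOL = total CM / EBIT = €32,033,231.10 / €21,511,831.10 = 1.4891.
Operating income changes by 1.4891 × +7.9% = +11.8%.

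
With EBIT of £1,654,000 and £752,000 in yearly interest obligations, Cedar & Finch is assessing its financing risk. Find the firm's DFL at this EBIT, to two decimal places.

Annual interest charges come to £752,000.00.
Degree of financial leverage = EBIT / (EBIT − interest) = £1,654,000 / £902,000.00 = 1.8337.

1.83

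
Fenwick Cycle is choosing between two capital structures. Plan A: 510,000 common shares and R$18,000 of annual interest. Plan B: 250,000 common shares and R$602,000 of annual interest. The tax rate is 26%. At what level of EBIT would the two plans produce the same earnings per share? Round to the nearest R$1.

At indifference, (EBIT − 18,000)(1 − t)/510,000 = (EBIT − 602,000)(1 − t)/250,000.
Cancelling (1 − t) and cross-multiplying: 250,000·(EBIT − 18,000) = 510,000·(EBIT − 602,000).
Solving, EBIT = (602,000·510,000 − 18,000·250,000) / (510,000 − 250,000) = 302,520,000,000 / 260,000 = 1,163,538.46.

R$1,163,538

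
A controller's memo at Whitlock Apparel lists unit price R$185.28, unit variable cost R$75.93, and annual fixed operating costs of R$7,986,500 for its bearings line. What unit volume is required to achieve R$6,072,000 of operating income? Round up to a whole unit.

128,565 bearings

Contribution margin per unit = R$185.28 − R$75.93 = R$109.35.
Need Q such that Q × R$109.35 − R$7,986,500 = R$6,072,000, i.e. Q = R$14,058,500 / R$109.35 = 128,564.24 → 128,565.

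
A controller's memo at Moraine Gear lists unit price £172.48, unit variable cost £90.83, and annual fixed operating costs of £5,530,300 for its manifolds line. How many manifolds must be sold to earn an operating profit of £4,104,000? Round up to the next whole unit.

Each unit contributes £172.48 − £90.83 = £81.65.
Units = (FC + target) / CM = (£5,530,300 + £4,104,000) / £81.65 = 117,995.10, so 117,996 manifolds.

117,996 manifolds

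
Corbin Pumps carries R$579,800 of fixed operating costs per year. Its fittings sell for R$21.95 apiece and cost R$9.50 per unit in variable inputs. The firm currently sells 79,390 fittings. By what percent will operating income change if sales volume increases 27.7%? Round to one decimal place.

At 79,390 units, contribution = 79,390 × R$12.45 = R$988,405.50.
Subtracting fixed costs: EBIT = R$988,405.50 − R$579,800 = R$408,605.50.
DOL = contribution ÷ EBIT = R$988,405.50 ÷ R$408,605.50 = 2.4190.
%ΔEBIT = DOL × %ΔSales = 2.4190 × +27.7% = +67.0%.

+67.0%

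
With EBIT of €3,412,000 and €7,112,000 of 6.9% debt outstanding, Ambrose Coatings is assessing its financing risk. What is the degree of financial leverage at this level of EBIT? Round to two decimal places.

1.17

Annual interest charges come to €490,728.00.
Degree of financial leverage = EBIT / (EBIT − interest) = €3,412,000 / €2,921,272.00 = 1.1680.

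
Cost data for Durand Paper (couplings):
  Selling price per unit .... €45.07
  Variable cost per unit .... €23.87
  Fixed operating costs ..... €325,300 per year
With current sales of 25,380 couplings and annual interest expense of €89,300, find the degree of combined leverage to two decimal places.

Contribution at this volume is 25,380 × €21.20 = €538,056.00.
EBIT = €538,056.00 − €325,300 = €212,756.00. Interest = €89,300.00.
DOL = €538,056.00 ÷ €212,756.00 = 2.5290; DFL = €212,756.00 ÷ €123,456.00 = 1.7233.
DCL = DOL × DFL = 2.5290 × 1.7233 = 4.3582.

4.36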